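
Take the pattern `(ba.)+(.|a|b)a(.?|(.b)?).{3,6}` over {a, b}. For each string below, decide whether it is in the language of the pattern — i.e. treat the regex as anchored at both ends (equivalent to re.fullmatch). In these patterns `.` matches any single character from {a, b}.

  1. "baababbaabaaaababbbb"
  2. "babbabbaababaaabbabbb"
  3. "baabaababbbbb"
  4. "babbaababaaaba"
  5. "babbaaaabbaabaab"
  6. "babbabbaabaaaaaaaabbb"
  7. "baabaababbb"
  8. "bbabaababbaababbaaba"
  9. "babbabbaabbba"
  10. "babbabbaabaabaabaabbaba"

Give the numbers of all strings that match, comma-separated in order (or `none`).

1 → match
2 → match
3 → match
4 → match
5 → match
6 → match
7 → match
8 → no match — must start with "ba"
9 → match
10 → match

1, 2, 3, 4, 5, 6, 7, 9, 10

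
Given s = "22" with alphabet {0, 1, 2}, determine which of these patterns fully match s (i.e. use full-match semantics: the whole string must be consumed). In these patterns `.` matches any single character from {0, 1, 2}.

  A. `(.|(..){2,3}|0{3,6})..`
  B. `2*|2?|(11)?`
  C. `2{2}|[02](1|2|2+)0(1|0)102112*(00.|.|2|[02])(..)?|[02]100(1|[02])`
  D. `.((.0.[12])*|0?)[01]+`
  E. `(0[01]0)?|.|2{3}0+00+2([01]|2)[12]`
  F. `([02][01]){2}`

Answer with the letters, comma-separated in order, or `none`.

A → no match
B → match
C → match
D → no match
E → no match
F → no match

B, C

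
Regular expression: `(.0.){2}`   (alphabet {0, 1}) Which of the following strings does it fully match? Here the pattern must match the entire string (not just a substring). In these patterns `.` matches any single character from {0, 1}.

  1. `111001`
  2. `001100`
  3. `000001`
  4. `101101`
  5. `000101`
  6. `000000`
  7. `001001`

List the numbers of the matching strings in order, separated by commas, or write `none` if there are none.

2, 3, 4, 5, 6, 7

1. `111001` → no match
2. `001100` → match
3. `000001` → match
4. `101101` → match
5. `000101` → match
6. `000000` → match
7. `001001` → match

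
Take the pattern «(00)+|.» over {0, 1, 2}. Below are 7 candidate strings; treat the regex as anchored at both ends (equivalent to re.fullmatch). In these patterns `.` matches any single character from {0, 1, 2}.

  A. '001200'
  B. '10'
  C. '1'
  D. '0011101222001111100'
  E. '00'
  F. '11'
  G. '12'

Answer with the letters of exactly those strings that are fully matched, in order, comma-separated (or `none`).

A → no match
B → no match
C → match
D → no match
E → match
F → no match
G → no match

C, E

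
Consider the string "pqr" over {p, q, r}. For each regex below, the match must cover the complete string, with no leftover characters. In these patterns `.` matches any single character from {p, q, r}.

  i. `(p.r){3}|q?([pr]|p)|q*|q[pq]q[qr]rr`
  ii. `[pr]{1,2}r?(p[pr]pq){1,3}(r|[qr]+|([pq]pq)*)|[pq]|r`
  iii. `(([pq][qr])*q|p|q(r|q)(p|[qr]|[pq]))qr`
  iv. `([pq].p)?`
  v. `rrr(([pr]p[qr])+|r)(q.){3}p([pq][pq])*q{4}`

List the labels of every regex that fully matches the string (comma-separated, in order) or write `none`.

iii

i → no match
ii → no match
iii → match
iv → no match
v → no match — must start with "rrr"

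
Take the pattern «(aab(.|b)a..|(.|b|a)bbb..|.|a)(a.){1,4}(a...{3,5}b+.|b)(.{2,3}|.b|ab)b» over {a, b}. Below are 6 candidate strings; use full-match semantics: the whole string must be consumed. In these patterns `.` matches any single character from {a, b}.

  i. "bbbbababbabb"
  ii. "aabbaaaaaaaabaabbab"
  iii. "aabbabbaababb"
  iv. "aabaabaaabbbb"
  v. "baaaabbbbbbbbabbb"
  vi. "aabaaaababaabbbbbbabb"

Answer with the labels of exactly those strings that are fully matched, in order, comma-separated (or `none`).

i, ii, iii, iv, v, vi

i → match
ii → match
iii → match
iv → match
v → match
vi → match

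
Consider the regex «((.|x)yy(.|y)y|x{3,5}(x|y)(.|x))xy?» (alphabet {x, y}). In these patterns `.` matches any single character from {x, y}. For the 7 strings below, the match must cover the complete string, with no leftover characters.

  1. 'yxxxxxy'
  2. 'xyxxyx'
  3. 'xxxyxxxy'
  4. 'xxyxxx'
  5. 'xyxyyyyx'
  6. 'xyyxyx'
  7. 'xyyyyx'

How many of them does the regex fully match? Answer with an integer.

2

1 → no match
2 → no match
3 → no match
4 → no match
5 → no match
6 → match
7 → match
Total matched: 2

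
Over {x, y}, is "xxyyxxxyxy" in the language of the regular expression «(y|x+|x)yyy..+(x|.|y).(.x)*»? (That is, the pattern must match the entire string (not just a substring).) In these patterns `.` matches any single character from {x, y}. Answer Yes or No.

No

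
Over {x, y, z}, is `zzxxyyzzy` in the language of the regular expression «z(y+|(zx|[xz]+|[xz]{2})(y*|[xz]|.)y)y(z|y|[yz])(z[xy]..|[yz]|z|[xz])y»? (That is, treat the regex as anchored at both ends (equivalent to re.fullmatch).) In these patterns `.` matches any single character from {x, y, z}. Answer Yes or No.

Yes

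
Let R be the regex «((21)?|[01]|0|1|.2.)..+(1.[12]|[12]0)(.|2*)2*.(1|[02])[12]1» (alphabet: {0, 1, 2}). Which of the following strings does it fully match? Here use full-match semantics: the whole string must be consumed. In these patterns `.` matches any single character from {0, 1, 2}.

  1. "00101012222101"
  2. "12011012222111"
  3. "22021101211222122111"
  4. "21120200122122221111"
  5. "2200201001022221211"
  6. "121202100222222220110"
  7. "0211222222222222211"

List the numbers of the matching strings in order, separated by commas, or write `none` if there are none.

1 → no match
2 → match
3 → no match
4 → match
5 → match
6 → no match — must end with "1"
7 → match

2, 4, 5, 7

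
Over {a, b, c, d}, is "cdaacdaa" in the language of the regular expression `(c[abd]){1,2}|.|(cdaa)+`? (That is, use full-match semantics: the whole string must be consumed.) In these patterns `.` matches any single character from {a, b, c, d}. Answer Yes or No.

Yes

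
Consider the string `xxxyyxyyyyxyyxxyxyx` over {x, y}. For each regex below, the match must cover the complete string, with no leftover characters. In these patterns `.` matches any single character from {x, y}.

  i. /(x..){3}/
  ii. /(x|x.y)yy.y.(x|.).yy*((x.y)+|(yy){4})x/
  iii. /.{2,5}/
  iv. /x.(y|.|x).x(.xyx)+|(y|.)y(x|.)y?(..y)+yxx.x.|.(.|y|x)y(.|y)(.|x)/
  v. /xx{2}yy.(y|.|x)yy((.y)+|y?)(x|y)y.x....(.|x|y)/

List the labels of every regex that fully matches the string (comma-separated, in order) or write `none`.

i → no match
ii → no match
iii → no match
iv → no match
v → match

v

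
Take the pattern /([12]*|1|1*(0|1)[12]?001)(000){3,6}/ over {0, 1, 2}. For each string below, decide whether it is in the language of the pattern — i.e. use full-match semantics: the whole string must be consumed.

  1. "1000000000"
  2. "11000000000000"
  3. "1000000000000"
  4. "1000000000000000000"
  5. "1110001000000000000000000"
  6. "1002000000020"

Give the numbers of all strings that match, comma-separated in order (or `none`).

1. "1000000000" → match
2 → match
3 → match
4 → match
5 → match
6 → no match — must end with "000"

1, 2, 3, 4, 5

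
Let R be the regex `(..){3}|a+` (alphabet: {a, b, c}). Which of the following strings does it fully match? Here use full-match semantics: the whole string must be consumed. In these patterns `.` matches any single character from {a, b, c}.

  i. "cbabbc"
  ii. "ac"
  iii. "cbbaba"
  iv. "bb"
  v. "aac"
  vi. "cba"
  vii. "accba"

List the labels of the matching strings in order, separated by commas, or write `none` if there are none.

i, iii

i → match
ii → no match
iii → match
iv → no match
v → no match
vi → no match
vii → no match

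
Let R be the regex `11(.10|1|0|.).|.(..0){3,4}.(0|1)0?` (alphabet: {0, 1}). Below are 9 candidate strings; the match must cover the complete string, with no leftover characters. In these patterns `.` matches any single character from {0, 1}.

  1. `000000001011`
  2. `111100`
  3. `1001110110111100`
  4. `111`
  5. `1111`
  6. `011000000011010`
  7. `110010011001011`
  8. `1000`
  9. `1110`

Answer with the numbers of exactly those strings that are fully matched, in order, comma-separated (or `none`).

1 → match
2 → match
3 → no match
4 → no match
5 → match
6 → match
7 → match
8 → no match
9 → match

1, 2, 5, 6, 7, 9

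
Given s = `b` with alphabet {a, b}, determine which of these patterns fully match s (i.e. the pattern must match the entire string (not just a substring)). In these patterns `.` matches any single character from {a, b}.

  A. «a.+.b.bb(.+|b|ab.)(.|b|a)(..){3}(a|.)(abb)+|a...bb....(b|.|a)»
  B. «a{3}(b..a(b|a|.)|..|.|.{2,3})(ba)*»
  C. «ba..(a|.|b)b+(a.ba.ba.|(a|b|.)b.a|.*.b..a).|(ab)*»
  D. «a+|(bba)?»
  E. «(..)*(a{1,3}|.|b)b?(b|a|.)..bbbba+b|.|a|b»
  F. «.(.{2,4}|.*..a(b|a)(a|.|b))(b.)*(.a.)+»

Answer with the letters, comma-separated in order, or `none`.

E

A → no match — must start with `a`
B → no match — must start with `a`
C → no match
D → no match
E → match
F → no match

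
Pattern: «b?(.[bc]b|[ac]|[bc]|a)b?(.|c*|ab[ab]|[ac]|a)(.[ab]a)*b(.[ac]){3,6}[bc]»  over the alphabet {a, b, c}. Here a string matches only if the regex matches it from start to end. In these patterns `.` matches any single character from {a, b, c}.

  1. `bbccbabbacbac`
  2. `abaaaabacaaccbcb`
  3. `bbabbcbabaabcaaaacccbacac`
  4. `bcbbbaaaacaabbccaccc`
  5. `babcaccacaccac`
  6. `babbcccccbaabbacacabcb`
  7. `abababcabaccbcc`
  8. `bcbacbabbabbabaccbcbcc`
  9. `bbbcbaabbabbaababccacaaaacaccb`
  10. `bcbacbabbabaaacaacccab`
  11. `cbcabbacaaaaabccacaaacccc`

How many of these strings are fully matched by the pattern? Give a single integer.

9

1 → no match
2 → match
3 → match
4 → match
5 → match
6 → match
7 → match
8 → match
9 → match
10 → match
11 → no match
Total matched: 9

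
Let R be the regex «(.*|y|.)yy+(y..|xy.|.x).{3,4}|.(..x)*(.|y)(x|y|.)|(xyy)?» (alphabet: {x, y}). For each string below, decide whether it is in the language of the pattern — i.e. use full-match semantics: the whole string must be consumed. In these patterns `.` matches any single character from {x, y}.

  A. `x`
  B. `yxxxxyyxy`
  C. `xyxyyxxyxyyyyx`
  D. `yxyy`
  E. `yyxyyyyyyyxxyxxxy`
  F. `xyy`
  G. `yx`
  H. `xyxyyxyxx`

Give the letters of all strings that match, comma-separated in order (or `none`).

A. `x` → no match
B. `yxxxxyyxy` → no match
C → no match
D. `yxyy` → no match
E → no match
F. `xyy` → match
G. `yx` → no match
H. `xyxyyxyxx` → no match

F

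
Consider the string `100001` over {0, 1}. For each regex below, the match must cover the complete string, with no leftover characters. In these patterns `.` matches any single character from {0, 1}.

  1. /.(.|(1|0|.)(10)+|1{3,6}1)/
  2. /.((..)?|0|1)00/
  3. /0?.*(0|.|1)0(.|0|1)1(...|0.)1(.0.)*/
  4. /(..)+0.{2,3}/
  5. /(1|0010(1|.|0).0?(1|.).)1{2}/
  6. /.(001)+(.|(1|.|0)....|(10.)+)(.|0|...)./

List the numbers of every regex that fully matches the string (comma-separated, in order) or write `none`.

1 → no match
2 → no match — must end with `00`
3 → no match
4 → match
5 → no match
6 → no match

4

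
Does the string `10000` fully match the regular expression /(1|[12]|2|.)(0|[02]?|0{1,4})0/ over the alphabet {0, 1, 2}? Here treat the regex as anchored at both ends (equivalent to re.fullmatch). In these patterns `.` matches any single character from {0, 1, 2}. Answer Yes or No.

Yes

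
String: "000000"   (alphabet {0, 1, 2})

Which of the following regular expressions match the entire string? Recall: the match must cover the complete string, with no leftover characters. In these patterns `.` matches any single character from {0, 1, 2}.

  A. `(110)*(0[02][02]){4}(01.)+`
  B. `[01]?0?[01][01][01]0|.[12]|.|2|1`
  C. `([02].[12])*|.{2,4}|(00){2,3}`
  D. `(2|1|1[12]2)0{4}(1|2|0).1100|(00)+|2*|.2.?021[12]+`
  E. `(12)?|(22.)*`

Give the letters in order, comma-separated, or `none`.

B, C, D

A → no match
B → match
C → match
D → match
E → no match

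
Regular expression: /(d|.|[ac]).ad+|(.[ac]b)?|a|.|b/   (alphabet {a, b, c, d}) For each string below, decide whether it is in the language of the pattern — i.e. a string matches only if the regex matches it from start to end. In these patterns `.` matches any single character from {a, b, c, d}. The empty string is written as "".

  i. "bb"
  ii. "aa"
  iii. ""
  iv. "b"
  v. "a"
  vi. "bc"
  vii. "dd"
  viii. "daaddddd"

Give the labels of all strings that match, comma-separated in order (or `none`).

i → no match
ii → no match
iii → match
iv → match
v → match
vi → no match
vii → no match
viii → match

iii, iv, v, viii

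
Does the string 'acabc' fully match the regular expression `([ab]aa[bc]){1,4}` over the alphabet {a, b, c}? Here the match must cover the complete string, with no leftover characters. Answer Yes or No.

No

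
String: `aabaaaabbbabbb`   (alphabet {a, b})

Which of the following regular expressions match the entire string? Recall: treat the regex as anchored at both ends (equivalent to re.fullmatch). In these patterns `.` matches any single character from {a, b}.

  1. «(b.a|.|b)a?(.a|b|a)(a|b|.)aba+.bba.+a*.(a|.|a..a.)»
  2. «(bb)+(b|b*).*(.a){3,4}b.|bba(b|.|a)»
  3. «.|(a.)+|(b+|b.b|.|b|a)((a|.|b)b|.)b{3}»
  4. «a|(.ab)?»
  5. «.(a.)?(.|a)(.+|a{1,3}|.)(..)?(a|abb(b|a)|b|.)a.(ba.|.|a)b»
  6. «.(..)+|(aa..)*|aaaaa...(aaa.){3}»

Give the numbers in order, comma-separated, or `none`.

1 → no match
2 → no match
3 → no match
4 → no match
5 → match
6 → no match

5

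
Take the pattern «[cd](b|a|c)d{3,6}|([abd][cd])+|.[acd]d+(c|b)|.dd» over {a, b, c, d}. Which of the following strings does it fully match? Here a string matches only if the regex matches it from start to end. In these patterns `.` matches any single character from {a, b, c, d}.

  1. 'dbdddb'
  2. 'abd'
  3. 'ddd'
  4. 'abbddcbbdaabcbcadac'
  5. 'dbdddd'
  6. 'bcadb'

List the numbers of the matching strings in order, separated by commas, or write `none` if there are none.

1 → no match
2 → no match
3 → match
4 → no match
5 → match
6 → no match

3, 5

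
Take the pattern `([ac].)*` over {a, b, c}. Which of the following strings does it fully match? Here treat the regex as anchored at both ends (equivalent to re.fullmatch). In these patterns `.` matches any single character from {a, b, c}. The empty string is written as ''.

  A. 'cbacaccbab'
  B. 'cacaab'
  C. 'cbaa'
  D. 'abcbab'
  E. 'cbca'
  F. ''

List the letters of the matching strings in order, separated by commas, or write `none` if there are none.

A, B, C, D, E, F

A → match
B → match
C → match
D → match
E → match
F → match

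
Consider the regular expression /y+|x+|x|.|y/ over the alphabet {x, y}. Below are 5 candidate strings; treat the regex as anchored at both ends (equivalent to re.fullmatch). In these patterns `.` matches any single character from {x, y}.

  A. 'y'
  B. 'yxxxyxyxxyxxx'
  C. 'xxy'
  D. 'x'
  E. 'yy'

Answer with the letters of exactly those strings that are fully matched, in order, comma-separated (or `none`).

A → match
B → no match
C → no match
D → match
E → match

A, D, E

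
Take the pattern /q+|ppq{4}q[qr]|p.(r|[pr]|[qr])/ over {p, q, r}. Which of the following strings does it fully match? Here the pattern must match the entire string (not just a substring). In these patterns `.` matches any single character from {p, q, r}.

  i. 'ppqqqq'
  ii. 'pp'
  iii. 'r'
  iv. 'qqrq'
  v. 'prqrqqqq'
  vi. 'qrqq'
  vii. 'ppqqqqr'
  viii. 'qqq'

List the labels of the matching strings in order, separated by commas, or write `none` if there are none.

i → no match
ii → no match
iii → no match
iv → no match
v → no match
vi → no match
vii → no match
viii → match

viii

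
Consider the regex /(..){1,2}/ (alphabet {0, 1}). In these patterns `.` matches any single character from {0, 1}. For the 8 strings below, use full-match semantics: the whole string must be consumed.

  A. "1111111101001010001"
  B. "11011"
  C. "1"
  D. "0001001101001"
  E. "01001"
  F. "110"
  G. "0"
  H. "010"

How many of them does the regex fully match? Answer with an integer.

0

A → no match
B → no match
C → no match
D → no match
E → no match
F → no match
G → no match
H → no match
Total matched: 0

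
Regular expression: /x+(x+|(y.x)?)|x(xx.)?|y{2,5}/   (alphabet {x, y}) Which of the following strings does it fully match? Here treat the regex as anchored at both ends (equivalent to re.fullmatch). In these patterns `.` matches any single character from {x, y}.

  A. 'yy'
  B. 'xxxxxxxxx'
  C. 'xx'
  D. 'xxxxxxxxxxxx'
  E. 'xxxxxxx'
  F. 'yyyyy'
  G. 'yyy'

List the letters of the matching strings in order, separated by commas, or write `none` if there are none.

A, B, C, D, E, F, G

A → match
B → match
C → match
D → match
E → match
F → match
G → match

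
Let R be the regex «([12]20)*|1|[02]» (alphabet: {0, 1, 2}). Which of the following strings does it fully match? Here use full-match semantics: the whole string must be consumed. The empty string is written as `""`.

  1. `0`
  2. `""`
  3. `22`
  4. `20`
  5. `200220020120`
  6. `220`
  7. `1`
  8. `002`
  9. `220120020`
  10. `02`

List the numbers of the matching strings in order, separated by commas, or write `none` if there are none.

1, 2, 6, 7

1 → match
2 → match
3 → no match
4 → no match
5 → no match
6 → match
7 → match
8 → no match
9 → no match
10 → no match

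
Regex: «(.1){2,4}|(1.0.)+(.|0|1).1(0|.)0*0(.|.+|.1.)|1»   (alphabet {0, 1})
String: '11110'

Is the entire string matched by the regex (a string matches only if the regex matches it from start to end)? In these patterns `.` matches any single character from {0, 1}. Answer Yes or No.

No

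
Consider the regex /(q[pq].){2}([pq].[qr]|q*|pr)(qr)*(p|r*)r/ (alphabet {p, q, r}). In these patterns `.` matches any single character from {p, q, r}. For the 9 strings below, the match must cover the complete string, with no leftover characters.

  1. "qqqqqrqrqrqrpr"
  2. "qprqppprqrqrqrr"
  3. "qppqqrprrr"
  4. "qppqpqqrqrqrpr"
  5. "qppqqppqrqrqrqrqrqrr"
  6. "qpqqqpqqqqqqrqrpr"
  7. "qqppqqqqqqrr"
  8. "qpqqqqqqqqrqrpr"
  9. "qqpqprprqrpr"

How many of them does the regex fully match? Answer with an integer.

1 → match
2 → match
3. "qppqqrprrr" → match
4 → match
5 → match
6 → match
7. "qqppqqqqqqrr" → no match
8 → match
9. "qqpqprprqrpr" → match
Total matched: 8

8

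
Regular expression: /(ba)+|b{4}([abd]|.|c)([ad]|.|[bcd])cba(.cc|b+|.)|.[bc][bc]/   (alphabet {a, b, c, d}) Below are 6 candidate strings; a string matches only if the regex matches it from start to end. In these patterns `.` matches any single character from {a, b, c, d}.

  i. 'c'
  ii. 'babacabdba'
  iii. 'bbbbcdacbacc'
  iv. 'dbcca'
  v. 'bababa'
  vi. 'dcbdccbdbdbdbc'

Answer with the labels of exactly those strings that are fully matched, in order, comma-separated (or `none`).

v

i. 'c' → no match
ii. 'babacabdba' → no match
iii. 'bbbbcdacbacc' → no match
iv. 'dbcca' → no match
v. 'bababa' → match
vi → no match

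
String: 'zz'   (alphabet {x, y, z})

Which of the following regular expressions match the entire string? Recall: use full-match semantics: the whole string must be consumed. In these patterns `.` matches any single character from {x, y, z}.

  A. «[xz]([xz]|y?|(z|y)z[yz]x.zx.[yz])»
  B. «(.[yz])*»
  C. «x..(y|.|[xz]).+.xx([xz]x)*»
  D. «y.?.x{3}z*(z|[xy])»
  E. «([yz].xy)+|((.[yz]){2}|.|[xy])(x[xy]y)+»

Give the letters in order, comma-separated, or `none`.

A, B

A → match
B → match
C → no match — must start with 'x'
D → no match — must start with 'y'
E → no match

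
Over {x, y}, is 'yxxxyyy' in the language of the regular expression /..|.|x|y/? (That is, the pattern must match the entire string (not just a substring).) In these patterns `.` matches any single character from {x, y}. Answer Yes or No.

No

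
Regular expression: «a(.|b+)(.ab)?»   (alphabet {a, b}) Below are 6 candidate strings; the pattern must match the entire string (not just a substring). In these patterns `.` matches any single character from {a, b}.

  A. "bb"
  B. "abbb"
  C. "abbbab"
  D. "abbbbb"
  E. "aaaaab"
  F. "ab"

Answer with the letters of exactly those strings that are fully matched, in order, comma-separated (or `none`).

A → no match — must start with "a"
B → match
C → match
D → match
E → no match
F → match

B, C, D, F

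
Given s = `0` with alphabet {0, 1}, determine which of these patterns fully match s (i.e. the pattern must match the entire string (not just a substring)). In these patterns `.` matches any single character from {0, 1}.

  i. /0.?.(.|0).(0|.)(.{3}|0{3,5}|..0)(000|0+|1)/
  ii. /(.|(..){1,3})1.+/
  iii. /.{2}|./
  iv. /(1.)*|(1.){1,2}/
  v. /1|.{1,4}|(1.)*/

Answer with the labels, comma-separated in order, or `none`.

iii, v

i → no match
ii → no match
iii → match
iv → no match
v → match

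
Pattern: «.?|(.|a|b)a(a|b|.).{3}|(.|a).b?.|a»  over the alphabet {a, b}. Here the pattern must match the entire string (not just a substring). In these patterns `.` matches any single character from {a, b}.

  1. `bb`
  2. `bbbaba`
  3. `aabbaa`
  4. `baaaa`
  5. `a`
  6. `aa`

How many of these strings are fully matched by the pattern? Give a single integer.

2

1 → no match
2 → no match
3 → match
4 → no match
5 → match
6 → no match
Total matched: 2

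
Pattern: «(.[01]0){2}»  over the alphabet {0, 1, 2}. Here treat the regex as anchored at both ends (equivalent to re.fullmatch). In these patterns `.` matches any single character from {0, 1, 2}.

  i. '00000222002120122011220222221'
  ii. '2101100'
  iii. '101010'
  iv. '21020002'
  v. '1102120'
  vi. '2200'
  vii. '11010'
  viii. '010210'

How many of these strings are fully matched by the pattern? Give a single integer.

i → no match — must end with '0'
ii → no match
iii → no match
iv → no match — must end with '0'
v → no match
vi → no match
vii → no match
viii → match
Total matched: 1

1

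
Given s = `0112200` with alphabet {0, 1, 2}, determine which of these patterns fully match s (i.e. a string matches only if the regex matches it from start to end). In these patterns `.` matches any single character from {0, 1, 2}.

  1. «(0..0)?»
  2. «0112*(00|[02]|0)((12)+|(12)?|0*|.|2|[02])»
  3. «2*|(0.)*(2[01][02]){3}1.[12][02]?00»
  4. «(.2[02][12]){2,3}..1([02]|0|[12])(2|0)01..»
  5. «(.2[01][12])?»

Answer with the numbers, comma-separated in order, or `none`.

1 → no match
2 → match
3 → no match
4 → no match
5 → no match

2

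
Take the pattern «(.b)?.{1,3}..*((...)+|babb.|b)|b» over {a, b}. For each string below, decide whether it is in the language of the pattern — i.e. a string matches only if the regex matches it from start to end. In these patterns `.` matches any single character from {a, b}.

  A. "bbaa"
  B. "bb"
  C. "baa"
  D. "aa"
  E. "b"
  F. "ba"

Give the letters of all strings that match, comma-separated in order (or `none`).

A → no match
B → no match
C → no match
D → no match
E → match
F → no match

E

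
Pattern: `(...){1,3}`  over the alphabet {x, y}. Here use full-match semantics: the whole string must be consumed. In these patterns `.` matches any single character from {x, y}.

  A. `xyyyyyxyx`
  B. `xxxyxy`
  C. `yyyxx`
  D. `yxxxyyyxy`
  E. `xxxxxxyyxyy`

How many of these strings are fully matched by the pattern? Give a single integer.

A → match
B → match
C → no match
D → match
E → no match
Total matched: 3

3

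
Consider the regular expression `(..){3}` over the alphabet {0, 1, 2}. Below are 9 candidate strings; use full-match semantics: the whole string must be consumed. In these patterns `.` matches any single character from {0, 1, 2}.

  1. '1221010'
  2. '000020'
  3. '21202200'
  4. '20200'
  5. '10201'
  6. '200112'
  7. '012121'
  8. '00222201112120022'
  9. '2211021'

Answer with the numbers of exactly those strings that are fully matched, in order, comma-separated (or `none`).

2, 6, 7

1 → no match
2 → match
3 → no match
4 → no match
5 → no match
6 → match
7 → match
8 → no match
9 → no match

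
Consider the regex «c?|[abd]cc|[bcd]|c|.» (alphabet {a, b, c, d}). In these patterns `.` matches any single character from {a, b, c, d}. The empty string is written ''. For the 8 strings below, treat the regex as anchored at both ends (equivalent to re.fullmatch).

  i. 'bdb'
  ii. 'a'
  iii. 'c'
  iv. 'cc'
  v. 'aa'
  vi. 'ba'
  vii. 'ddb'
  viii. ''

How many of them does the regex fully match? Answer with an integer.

3

i. 'bdb' → no match
ii. 'a' → match
iii. 'c' → match
iv. 'cc' → no match
v. 'aa' → no match
vi. 'ba' → no match
vii. 'ddb' → no match
viii. '' → match
Total matched: 3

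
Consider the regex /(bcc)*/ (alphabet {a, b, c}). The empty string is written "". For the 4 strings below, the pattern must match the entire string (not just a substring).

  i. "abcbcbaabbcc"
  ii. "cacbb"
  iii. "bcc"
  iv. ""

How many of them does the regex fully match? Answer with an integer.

i → no match
ii → no match
iii → match
iv → match
Total matched: 2

2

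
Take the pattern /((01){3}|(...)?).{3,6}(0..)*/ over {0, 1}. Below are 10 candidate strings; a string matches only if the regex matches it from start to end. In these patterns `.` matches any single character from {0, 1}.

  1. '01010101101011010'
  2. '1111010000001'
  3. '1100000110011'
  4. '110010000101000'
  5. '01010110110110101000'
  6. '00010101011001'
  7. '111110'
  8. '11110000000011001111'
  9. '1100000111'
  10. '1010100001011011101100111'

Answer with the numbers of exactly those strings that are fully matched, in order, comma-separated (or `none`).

1 → match
2 → match
3 → no match
4 → no match
5 → no match
6 → match
7 → match
8 → no match
9 → no match
10 → no match

1, 2, 6, 7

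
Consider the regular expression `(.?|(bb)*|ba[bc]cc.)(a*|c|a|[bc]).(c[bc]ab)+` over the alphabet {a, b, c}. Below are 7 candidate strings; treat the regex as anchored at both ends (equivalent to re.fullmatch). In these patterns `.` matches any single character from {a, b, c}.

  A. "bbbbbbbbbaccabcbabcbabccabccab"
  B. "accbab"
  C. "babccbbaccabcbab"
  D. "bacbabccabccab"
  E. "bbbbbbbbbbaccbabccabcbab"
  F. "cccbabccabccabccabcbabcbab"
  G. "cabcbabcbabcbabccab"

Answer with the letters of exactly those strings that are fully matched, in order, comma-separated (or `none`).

A → match
B → match
C → match
D → match
E → match
F → match
G → match

A, B, C, D, E, F, G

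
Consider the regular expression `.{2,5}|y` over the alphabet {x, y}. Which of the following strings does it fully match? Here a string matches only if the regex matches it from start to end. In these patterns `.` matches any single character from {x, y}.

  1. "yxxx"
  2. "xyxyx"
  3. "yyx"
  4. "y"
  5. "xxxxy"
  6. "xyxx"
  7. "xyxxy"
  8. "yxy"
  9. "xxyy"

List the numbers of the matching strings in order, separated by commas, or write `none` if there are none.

1, 2, 3, 4, 5, 6, 7, 8, 9

1. "yxxx" → match
2. "xyxyx" → match
3. "yyx" → match
4. "y" → match
5. "xxxxy" → match
6. "xyxx" → match
7. "xyxxy" → match
8. "yxy" → match
9. "xxyy" → match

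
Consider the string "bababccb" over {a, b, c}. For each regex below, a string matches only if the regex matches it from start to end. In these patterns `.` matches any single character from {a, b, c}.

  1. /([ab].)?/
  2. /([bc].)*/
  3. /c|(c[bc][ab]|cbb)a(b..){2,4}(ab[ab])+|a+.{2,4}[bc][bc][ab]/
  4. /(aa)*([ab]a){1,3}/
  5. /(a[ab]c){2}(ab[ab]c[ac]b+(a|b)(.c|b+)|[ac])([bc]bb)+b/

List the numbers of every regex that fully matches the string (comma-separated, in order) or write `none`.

2

1 → no match
2 → match
3 → no match
4 → no match — must end with "a"
5 → no match — must start with "a"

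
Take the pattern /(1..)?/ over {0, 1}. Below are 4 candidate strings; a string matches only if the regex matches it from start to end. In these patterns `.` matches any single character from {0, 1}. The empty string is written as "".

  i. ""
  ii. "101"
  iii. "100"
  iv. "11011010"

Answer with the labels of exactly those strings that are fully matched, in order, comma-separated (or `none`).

i, ii, iii

i → match
ii → match
iii → match
iv → no match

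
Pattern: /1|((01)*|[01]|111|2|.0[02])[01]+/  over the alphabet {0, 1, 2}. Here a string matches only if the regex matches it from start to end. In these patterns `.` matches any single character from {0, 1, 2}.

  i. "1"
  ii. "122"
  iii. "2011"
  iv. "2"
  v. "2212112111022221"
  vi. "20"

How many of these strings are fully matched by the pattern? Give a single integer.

3

i → match
ii → no match
iii → match
iv → no match
v → no match
vi → match
Total matched: 3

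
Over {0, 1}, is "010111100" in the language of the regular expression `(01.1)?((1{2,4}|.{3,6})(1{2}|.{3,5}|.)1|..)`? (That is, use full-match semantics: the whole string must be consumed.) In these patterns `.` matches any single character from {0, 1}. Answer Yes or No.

No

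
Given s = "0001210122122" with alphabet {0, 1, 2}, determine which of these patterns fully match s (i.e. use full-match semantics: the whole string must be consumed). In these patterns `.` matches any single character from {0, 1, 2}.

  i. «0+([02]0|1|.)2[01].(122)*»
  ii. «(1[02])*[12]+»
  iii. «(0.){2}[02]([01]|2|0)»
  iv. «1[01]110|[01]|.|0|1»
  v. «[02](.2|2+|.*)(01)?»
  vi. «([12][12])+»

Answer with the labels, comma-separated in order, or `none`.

i → match
ii → no match
iii → no match
iv → no match
v → match
vi → no match

i, v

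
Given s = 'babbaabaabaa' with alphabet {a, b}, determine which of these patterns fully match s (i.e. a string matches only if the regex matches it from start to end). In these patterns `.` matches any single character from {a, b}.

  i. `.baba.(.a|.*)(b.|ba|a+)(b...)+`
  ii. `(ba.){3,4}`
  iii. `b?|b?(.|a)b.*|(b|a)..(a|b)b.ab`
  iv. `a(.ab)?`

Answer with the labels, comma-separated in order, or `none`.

ii, iii

i → no match
ii → match
iii → match
iv → no match — must start with 'a'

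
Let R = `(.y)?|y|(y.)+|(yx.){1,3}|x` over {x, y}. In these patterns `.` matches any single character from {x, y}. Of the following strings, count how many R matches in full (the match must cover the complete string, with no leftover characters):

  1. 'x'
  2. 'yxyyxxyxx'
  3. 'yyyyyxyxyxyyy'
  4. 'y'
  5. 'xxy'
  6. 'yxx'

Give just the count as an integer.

1 → match
2 → match
3 → no match
4 → match
5 → no match
6 → match
Total matched: 4

4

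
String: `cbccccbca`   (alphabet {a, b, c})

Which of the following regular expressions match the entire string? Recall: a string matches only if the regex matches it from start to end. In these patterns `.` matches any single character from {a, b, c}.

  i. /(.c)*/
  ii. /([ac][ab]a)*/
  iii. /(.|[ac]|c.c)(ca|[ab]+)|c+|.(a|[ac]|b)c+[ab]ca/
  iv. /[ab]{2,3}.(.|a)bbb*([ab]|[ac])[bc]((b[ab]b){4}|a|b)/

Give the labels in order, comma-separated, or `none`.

iii

i → no match
ii → no match
iii → match
iv → no match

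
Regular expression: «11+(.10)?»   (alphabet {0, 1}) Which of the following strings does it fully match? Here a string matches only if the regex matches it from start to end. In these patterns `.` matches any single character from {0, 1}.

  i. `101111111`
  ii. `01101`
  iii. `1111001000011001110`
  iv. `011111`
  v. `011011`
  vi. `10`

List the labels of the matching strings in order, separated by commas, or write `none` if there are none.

none

i. `101111111` → no match — must start with `11`
ii. `01101` → no match — must start with `11`
iii → no match
iv. `011111` → no match — must start with `11`
v. `011011` → no match — must start with `11`
vi. `10` → no match — must start with `11`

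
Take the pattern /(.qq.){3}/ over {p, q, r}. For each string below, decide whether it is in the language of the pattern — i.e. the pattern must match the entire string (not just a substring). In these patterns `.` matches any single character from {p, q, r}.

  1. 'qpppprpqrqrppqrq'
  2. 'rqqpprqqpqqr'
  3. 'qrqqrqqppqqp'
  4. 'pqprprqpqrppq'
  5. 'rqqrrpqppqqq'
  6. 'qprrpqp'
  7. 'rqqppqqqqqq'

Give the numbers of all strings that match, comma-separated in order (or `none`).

1 → no match
2 → no match
3 → no match
4 → no match
5 → no match
6 → no match
7 → no match

none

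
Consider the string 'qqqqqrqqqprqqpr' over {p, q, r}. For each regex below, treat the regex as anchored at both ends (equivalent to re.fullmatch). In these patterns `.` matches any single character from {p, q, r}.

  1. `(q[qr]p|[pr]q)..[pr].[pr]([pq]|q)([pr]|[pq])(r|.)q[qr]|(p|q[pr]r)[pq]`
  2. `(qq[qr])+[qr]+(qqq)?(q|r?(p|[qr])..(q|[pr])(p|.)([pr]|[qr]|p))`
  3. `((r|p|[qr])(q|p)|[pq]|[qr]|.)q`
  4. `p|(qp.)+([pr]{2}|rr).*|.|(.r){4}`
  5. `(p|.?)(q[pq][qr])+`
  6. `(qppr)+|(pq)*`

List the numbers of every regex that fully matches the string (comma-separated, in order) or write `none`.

1 → no match
2 → match
3 → no match — must end with 'q'
4 → no match
5 → no match
6 → no match

2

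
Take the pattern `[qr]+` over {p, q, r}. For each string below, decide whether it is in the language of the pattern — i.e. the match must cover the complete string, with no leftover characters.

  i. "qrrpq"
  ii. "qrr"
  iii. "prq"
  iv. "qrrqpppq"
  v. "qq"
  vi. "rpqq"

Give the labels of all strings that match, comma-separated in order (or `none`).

ii, v

i → no match
ii → match
iii → no match
iv → no match
v → match
vi → no match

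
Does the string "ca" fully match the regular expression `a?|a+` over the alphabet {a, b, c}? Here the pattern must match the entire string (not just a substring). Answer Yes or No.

No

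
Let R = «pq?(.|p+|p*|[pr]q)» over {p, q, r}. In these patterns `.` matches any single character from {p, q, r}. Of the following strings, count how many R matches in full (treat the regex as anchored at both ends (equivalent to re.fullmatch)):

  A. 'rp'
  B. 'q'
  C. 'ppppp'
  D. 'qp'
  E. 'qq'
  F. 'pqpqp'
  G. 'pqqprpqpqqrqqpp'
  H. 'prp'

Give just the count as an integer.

1

A → no match — must start with 'p'
B → no match — must start with 'p'
C → match
D → no match — must start with 'p'
E → no match — must start with 'p'
F → no match
G → no match
H → no match
Total matched: 1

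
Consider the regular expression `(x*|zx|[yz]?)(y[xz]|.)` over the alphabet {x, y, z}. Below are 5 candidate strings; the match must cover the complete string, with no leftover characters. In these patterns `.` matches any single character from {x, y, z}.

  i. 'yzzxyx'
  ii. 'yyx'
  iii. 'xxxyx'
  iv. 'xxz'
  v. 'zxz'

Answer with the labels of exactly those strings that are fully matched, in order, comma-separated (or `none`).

ii, iii, iv, v

i → no match
ii → match
iii → match
iv → match
v → match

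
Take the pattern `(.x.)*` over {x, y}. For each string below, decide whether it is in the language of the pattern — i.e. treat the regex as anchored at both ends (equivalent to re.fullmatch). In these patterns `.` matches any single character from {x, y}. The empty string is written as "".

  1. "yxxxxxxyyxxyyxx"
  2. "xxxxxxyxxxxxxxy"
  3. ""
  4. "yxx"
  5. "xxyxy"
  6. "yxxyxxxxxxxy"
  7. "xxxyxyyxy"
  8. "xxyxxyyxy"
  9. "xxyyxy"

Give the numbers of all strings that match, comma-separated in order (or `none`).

1 → no match
2 → match
3 → match
4 → match
5 → no match
6 → match
7 → match
8 → match
9 → match

2, 3, 4, 6, 7, 8, 9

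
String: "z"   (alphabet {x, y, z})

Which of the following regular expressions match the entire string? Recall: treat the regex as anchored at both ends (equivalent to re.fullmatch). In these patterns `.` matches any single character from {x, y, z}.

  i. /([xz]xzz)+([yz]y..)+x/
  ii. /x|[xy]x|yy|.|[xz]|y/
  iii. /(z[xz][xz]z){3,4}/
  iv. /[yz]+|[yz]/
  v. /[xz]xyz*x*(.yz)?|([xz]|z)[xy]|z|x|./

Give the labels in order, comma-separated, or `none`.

i → no match — must end with "x"
ii → match
iii → no match
iv → match
v → match

ii, iv, v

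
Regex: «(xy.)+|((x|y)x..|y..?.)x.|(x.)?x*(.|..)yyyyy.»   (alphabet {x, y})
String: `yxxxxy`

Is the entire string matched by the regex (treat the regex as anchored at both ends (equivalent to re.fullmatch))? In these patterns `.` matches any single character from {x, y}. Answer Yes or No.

Yes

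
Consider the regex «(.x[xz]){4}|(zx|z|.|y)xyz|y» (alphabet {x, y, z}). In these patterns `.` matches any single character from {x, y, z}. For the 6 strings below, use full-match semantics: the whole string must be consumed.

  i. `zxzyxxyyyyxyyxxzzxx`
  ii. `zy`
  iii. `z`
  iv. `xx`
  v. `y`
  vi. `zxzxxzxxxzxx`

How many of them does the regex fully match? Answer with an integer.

2

i → no match
ii → no match
iii → no match
iv → no match
v → match
vi → match
Total matched: 2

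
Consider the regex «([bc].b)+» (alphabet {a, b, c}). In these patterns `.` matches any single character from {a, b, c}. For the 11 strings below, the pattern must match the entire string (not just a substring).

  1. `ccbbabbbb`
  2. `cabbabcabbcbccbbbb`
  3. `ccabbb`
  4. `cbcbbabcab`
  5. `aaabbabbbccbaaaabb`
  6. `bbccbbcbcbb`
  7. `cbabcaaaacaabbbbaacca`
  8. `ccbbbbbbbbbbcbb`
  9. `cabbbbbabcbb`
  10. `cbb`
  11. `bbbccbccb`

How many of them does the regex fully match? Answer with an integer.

1. `ccbbabbbb` → match
2 → match
3. `ccabbb` → no match
4. `cbcbbabcab` → no match
5 → no match
6. `bbccbbcbcbb` → no match
7 → no match — must end with `b`
8 → match
9. `cabbbbbabcbb` → match
10. `cbb` → match
11. `bbbccbccb` → match
Total matched: 6

6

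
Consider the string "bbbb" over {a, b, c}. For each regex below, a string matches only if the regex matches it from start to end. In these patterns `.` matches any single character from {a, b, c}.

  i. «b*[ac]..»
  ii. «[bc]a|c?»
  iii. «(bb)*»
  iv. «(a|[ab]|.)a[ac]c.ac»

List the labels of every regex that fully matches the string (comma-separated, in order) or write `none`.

iii

i → no match
ii → no match
iii → match
iv → no match — must end with "ac"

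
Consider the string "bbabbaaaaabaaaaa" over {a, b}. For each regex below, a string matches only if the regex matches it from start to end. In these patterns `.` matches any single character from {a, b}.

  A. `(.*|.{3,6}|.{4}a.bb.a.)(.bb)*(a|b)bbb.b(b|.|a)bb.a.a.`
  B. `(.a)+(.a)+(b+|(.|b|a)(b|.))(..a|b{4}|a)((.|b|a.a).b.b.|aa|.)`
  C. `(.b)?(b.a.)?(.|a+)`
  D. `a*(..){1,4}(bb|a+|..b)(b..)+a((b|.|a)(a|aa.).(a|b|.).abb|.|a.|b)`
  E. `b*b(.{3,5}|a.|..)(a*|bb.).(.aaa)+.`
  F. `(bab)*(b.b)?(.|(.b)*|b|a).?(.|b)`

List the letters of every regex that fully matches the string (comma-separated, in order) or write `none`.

D, E

A → no match
B → no match
C → no match
D → match
E → match
F → no match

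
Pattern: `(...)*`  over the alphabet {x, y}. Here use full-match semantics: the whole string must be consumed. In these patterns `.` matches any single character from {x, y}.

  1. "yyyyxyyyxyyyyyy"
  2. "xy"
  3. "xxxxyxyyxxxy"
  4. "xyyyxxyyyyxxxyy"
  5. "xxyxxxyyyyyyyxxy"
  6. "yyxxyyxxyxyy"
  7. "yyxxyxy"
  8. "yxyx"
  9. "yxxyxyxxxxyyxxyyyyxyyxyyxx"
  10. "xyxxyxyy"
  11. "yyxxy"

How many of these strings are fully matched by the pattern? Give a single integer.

4

1 → match
2 → no match
3 → match
4 → match
5 → no match
6 → match
7 → no match
8 → no match
9 → no match
10 → no match
11 → no match
Total matched: 4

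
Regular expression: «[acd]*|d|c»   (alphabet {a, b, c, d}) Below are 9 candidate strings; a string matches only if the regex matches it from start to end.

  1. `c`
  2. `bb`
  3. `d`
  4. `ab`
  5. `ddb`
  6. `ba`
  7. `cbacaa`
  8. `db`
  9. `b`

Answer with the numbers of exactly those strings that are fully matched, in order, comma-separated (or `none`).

1 → match
2 → no match
3 → match
4 → no match
5 → no match
6 → no match
7 → no match
8 → no match
9 → no match

1, 3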